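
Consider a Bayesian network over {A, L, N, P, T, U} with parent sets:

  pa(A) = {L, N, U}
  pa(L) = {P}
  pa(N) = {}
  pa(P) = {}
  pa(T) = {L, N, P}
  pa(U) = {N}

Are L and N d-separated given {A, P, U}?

Enumerating the 4 paths from L to N and testing each for blocking by {A, P, U}:
Path 1: L → A ← U ← N
  U is a chain here and U is conditioned on, so the path is blocked at U.
Path 2: L → A ← N
  A is a collider and A is conditioned on, which opens it — no node blocks this path, so it is active.
Path 3: L → T ← N
  T is a collider here and neither T nor any of its descendants is conditioned on, so the collider stays closed — the path is blocked at T.
Path 4: L ← P → T ← N
  P is a fork here and P is conditioned on, so the path is blocked at P.
Because an active path exists, L and N are not d-separated.

No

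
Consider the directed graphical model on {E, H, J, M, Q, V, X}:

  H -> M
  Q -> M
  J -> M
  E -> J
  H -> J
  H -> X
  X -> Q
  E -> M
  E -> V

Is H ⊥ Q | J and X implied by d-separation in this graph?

Yes

There are 4 undirected paths between H and Q; checking each against the conditioning set {J, X}:
Path 1: H → M ← Q
  M is a collider here and neither M nor any of its descendants is conditioned on, so the collider stays closed — the path is blocked at M.
Path 2: H → J ← E → M ← Q
  M is a collider here and neither M nor any of its descendants is conditioned on, so the collider stays closed — the path is blocked at M.
Path 3: H → J → M ← Q
  J is a chain here and J is conditioned on, so the path is blocked at J.
Path 4: H → X → Q
  X is a chain here and X is conditioned on, so the path is blocked at X.
All paths are blocked; H ⊥ Q | {J, X} holds.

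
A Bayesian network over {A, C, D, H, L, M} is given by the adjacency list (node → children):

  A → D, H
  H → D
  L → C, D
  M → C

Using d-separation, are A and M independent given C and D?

There are 2 undirected paths between A and M; checking each against the conditioning set {C, D}:
  1. A → D ← L → C ← M — D:collider[open]; L:fork[open]; C:collider[open] ⇒ active
  2. A → H → D ← L → C ← M — H:chain[open]; D:collider[open]; L:fork[open]; C:collider[open] ⇒ active
Because an active path exists, A and M are not d-separated.

No — A and M are not d-separated given {C, D}.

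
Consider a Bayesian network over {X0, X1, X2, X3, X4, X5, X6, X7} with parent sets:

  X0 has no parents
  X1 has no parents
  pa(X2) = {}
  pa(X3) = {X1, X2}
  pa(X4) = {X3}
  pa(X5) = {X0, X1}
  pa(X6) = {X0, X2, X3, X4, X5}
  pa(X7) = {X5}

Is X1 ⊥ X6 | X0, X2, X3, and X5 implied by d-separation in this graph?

There are 5 undirected paths between X1 and X6; checking each against the conditioning set {X0, X2, X3, X5}:
  1. X1 → X3 → X6 — X3:chain[blocks] ⇒ blocked
  2. X1 → X3 ← X2 → X6 — X3:collider[open]; X2:fork[blocks] ⇒ blocked
  3. X1 → X3 → X4 → X6 — X3:chain[blocks]; X4:chain[open] ⇒ blocked
  4. X1 → X5 ← X0 → X6 — X5:collider[open]; X0:fork[blocks] ⇒ blocked
  5. X1 → X5 → X6 — X5:chain[blocks] ⇒ blocked
Every path is blocked, so X1 and X6 are d-separated given {X0, X2, X3, X5}.

Yes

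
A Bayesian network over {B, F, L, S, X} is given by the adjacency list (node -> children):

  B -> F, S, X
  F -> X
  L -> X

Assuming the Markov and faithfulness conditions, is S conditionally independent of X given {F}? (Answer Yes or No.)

Enumerating the 2 paths from S to X and testing each for blocking by {F}:
  1. S ← B → X — B:fork[open] ⇒ active
  2. S ← B → F → X — B:fork[open]; F:chain[blocks] ⇒ blocked
Because an active path exists, S and X are not d-separated.

No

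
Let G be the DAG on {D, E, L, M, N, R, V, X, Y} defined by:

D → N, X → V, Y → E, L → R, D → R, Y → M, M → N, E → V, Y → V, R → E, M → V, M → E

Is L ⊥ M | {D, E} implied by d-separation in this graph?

No

We examine all 6 paths between L and M:
Path 1: L → R → E → V ← Y → M
  E is a chain here and E is conditioned on, so the path is blocked at E.
Path 2: L → R → E → V ← M
  E is a chain here and E is conditioned on, so the path is blocked at E.
Path 3: L → R → E ← Y → V ← M
  V is a collider here and neither V nor any of its descendants is conditioned on, so the collider stays closed — the path is blocked at V.
Path 4: L → R → E ← Y → M
  R is a chain and R is not conditioned on; E is a collider and E is conditioned on, which opens it; Y is a fork and Y is not conditioned on — no node blocks this path, so it is active.
Path 5: L → R → E ← M
  R is a chain and R is not conditioned on; E is a collider and E is conditioned on, which opens it — no node blocks this path, so it is active.
Path 6: L → R ← D → N ← M
  D is a fork here and D is conditioned on, so the path is blocked at D.
Because an active path exists, L and M are not d-separated.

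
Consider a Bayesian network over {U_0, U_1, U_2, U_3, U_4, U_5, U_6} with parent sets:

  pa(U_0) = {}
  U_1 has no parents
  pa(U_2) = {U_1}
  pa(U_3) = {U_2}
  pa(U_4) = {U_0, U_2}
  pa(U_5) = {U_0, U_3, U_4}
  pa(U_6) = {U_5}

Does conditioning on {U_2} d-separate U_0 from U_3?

Yes

4 paths connect U_0 and U_3; each must be blocked for d-separation to hold:
Path 1: U_0 → U_4 → U_5 ← U_3
  U_5 is a collider here and neither U_5 nor any of its descendants is conditioned on, so the collider stays closed — the path is blocked at U_5.
Path 2: U_0 → U_4 ← U_2 → U_3
  U_4 is a collider here and neither U_4 nor any of its descendants is conditioned on, so the collider stays closed — the path is blocked at U_4.
Path 3: U_0 → U_5 ← U_4 ← U_2 → U_3
  U_5 is a collider here and neither U_5 nor any of its descendants is conditioned on, so the collider stays closed — the path is blocked at U_5.
Path 4: U_0 → U_5 ← U_3
  U_5 is a collider here and neither U_5 nor any of its descendants is conditioned on, so the collider stays closed — the path is blocked at U_5.
All paths are blocked; U_0 ⊥ U_3 | {U_2} holds.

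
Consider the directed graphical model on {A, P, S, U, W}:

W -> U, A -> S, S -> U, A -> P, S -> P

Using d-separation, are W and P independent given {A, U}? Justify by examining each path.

No — W and P are not d-separated given {A, U}.

Enumerating the 2 paths from W to P and testing each for blocking by {A, U}:
Path 1: W → U ← S → P
  U is a collider and U is conditioned on, which opens it; S is a fork and S is not conditioned on — no node blocks this path, so it is active.
Path 2: W → U ← S ← A → P
  A is a fork here and A is conditioned on, so the path is blocked at A.
Since the path W → U ← S → P is active, W and P are not d-separated given {A, U}.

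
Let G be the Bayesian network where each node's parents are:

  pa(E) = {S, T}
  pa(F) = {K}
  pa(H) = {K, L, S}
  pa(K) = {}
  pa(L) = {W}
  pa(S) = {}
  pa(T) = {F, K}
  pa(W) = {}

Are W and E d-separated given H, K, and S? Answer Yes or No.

Yes

There are 3 undirected paths between W and E; checking each against the conditioning set {H, K, S}:
  1. W → L → H ← S → E — L:chain[open]; H:collider[open]; S:fork[blocks] ⇒ blocked
  2. W → L → H ← K → T → E — L:chain[open]; H:collider[open]; K:fork[blocks]; T:chain[open] ⇒ blocked
  3. W → L → H ← K → F → T → E — L:chain[open]; H:collider[open]; K:fork[blocks]; F:chain[open]; T:chain[open] ⇒ blocked
Every path is blocked, so W and E are d-separated given {H, K, S}.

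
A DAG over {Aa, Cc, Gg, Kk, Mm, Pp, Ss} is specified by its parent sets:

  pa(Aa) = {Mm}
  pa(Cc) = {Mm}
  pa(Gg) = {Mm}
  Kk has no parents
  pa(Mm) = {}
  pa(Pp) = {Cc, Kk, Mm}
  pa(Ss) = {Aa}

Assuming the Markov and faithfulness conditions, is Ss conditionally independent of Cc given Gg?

No

2 paths connect Ss and Cc; each must be blocked for d-separation to hold:
  1. Ss ← Aa ← Mm → Cc — Aa:chain[open]; Mm:fork[open] ⇒ active
  2. Ss ← Aa ← Mm → Pp ← Cc — Aa:chain[open]; Mm:fork[open]; Pp:collider[blocks] ⇒ blocked
At least one path is unblocked, so d-separation fails.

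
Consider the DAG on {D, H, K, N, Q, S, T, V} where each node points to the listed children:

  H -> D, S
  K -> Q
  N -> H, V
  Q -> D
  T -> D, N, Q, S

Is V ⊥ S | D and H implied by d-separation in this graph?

No

There are 6 undirected paths between V and S; checking each against the conditioning set {D, H}:
  1. V ← N ← T → Q → D ← H → S — N:chain[open]; T:fork[open]; Q:chain[open]; D:collider[open]; H:fork[blocks] ⇒ blocked
  2. V ← N ← T → D ← H → S — N:chain[open]; T:fork[open]; D:collider[open]; H:fork[blocks] ⇒ blocked
  3. V ← N ← T → S — N:chain[open]; T:fork[open] ⇒ active
  4. V ← N → H → D ← T → S — N:fork[open]; H:chain[blocks]; D:collider[open]; T:fork[open] ⇒ blocked
  5. V ← N → H → D ← Q ← T → S — N:fork[open]; H:chain[blocks]; D:collider[open]; Q:chain[open]; T:fork[open] ⇒ blocked
  6. V ← N → H → S — N:fork[open]; H:chain[blocks] ⇒ blocked
Because an active path exists, V and S are not d-separated.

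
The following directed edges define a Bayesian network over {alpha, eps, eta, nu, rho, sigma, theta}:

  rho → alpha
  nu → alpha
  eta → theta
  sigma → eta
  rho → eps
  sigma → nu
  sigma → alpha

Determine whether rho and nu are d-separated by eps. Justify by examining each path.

Enumerating the 2 paths from rho to nu and testing each for blocking by {eps}:
Path 1: rho → alpha ← nu
  alpha is a collider here and neither alpha nor any of its descendants is conditioned on, so the collider stays closed — the path is blocked at alpha.
Path 2: rho → alpha ← sigma → nu
  alpha is a collider here and neither alpha nor any of its descendants is conditioned on, so the collider stays closed — the path is blocked at alpha.
Every path is blocked, so rho and nu are d-separated given {eps}.

Yes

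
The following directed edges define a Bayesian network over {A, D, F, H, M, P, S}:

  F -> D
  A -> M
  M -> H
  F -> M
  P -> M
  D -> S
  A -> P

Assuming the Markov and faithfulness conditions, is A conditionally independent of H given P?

We examine all 2 paths between A and H:
Path 1: A → M → H
  M is a chain and M is not conditioned on — no node blocks this path, so it is active.
Path 2: A → P → M → H
  P is a chain here and P is conditioned on, so the path is blocked at P.
Because an active path exists, A and H are not d-separated.

No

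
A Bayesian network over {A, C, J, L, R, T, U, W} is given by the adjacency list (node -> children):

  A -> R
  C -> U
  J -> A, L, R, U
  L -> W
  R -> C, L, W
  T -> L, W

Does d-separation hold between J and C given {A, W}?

No

We examine all 6 paths between J and C:
  1. J → U ← C — U:collider[blocks] ⇒ blocked
  2. J → R → C — R:chain[open] ⇒ active
  3. J → L ← T → W ← R → C — L:collider[open]; T:fork[open]; W:collider[open]; R:fork[open] ⇒ active
  4. J → L ← R → C — L:collider[open]; R:fork[open] ⇒ active
  5. J → L → W ← R → C — L:chain[open]; W:collider[open]; R:fork[open] ⇒ active
  6. J → A → R → C — A:chain[blocks]; R:chain[open] ⇒ blocked
At least one path is unblocked, so d-separation fails.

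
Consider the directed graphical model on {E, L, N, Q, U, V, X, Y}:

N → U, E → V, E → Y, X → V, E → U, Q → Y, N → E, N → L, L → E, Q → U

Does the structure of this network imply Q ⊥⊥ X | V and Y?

No — Q and X are not d-separated given {V, Y}.

There are 4 undirected paths between Q and X; checking each against the conditioning set {V, Y}:
Path 1: Q → Y ← E → V ← X
  Y is a collider and Y is conditioned on, which opens it; E is a fork and E is not conditioned on; V is a collider and V is conditioned on, which opens it — no node blocks this path, so it is active.
Path 2: Q → U ← E → V ← X
  U is a collider here and neither U nor any of its descendants is conditioned on, so the collider stays closed — the path is blocked at U.
Path 3: Q → U ← N → E → V ← X
  U is a collider here and neither U nor any of its descendants is conditioned on, so the collider stays closed — the path is blocked at U.
Path 4: Q → U ← N → L → E → V ← X
  U is a collider here and neither U nor any of its descendants is conditioned on, so the collider stays closed — the path is blocked at U.
Because an active path exists, Q and X are not d-separated.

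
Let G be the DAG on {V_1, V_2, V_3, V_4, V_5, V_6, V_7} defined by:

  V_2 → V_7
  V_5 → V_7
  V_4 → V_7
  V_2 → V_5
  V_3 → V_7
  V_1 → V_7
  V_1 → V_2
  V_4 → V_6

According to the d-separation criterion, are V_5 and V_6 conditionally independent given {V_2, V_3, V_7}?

No

Enumerating the 3 paths from V_5 to V_6 and testing each for blocking by {V_2, V_3, V_7}:
Path 1: V_5 → V_7 ← V_4 → V_6
  V_7 is a collider and V_7 is conditioned on, which opens it; V_4 is a fork and V_4 is not conditioned on — no node blocks this path, so it is active.
Path 2: V_5 ← V_2 → V_7 ← V_4 → V_6
  V_2 is a fork here and V_2 is conditioned on, so the path is blocked at V_2.
Path 3: V_5 ← V_2 ← V_1 → V_7 ← V_4 → V_6
  V_2 is a chain here and V_2 is conditioned on, so the path is blocked at V_2.
At least one path is unblocked, so d-separation fails.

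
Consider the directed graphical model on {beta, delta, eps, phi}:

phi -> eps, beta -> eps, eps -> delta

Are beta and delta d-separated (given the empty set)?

No

Only one path connects beta and delta:
  1. beta → eps → delta — eps:chain[open] ⇒ active
Because an active path exists, beta and delta are not d-separated.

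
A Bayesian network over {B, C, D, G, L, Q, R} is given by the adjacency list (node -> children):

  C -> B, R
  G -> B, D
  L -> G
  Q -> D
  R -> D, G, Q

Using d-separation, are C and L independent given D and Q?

Enumerating the 4 paths from C to L and testing each for blocking by {D, Q}:
Path 1: C → R → Q → D ← G ← L
  Q is a chain here and Q is conditioned on, so the path is blocked at Q.
Path 2: C → R → G ← L
  R is a chain and R is not conditioned on; G is a collider and its descendant D is conditioned on, which opens it — no node blocks this path, so it is active.
Path 3: C → R → D ← G ← L
  R is a chain and R is not conditioned on; D is a collider and D is conditioned on, which opens it; G is a chain and G is not conditioned on — no node blocks this path, so it is active.
Path 4: C → B ← G ← L
  B is a collider here and neither B nor any of its descendants is conditioned on, so the collider stays closed — the path is blocked at B.
At least one path is unblocked, so d-separation fails.

No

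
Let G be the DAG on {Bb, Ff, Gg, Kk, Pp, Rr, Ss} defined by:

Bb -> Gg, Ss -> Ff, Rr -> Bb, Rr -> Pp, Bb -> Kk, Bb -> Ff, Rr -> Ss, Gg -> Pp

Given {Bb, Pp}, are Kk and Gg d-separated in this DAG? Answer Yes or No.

Yes — Kk and Gg are d-separated given {Bb, Pp}.

Enumerating the 3 paths from Kk to Gg and testing each for blocking by {Bb, Pp}:
Path 1: Kk ← Bb → Gg
  Bb is a fork here and Bb is conditioned on, so the path is blocked at Bb.
Path 2: Kk ← Bb → Ff ← Ss ← Rr → Pp ← Gg
  Bb is a fork here and Bb is conditioned on, so the path is blocked at Bb.
Path 3: Kk ← Bb ← Rr → Pp ← Gg
  Bb is a chain here and Bb is conditioned on, so the path is blocked at Bb.
Every path is blocked, so Kk and Gg are d-separated given {Bb, Pp}.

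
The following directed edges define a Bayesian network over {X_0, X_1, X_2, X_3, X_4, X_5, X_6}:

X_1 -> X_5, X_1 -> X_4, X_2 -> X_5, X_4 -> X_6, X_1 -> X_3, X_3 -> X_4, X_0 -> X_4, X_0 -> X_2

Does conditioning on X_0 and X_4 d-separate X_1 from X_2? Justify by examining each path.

Yes — X_1 and X_2 are d-separated given {X_0, X_4}.

Enumerating the 3 paths from X_1 to X_2 and testing each for blocking by {X_0, X_4}:
  1. X_1 → X_3 → X_4 ← X_0 → X_2 — X_3:chain[open]; X_4:collider[open]; X_0:fork[blocks] ⇒ blocked
  2. X_1 → X_4 ← X_0 → X_2 — X_4:collider[open]; X_0:fork[blocks] ⇒ blocked
  3. X_1 → X_5 ← X_2 — X_5:collider[blocks] ⇒ blocked
All paths are blocked; X_1 ⊥ X_2 | {X_0, X_4} holds.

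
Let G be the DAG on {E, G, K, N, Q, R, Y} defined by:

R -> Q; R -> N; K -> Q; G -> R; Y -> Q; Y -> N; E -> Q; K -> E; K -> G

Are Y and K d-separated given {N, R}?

There are 6 undirected paths between Y and K; checking each against the conditioning set {N, R}:
Path 1: Y → N ← R ← G ← K
  R is a chain here and R is conditioned on, so the path is blocked at R.
Path 2: Y → N ← R → Q ← E ← K
  R is a fork here and R is conditioned on, so the path is blocked at R.
Path 3: Y → N ← R → Q ← K
  R is a fork here and R is conditioned on, so the path is blocked at R.
Path 4: Y → Q ← R ← G ← K
  Q is a collider here and neither Q nor any of its descendants is conditioned on, so the collider stays closed — the path is blocked at Q.
Path 5: Y → Q ← E ← K
  Q is a collider here and neither Q nor any of its descendants is conditioned on, so the collider stays closed — the path is blocked at Q.
Path 6: Y → Q ← K
  Q is a collider here and neither Q nor any of its descendants is conditioned on, so the collider stays closed — the path is blocked at Q.
Since every path is blocked, d-separation holds.

Yes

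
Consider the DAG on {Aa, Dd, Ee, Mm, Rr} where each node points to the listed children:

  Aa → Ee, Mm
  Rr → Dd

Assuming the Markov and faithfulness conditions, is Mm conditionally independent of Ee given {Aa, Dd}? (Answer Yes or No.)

Only one path connects Mm and Ee:
  1. Mm ← Aa → Ee — Aa:fork[blocks] ⇒ blocked
Every path is blocked, so Mm and Ee are d-separated given {Aa, Dd}.

Yes — Mm and Ee are d-separated given {Aa, Dd}.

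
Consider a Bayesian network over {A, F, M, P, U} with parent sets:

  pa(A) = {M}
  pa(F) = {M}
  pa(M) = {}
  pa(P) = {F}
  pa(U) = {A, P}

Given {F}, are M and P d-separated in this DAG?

Yes — M and P are d-separated given {F}.

2 paths connect M and P; each must be blocked for d-separation to hold:
Path 1: M → A → U ← P
  U is a collider here and neither U nor any of its descendants is conditioned on, so the collider stays closed — the path is blocked at U.
Path 2: M → F → P
  F is a chain here and F is conditioned on, so the path is blocked at F.
Every path is blocked, so M and P are d-separated given {F}.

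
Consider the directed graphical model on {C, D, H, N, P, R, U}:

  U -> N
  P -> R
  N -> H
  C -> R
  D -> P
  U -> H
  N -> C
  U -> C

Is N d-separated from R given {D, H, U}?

No

We examine all 3 paths between N and R:
Path 1: N ← U → C → R
  U is a fork here and U is conditioned on, so the path is blocked at U.
Path 2: N → C → R
  C is a chain and C is not conditioned on — no node blocks this path, so it is active.
Path 3: N → H ← U → C → R
  U is a fork here and U is conditioned on, so the path is blocked at U.
At least one path is unblocked, so d-separation fails.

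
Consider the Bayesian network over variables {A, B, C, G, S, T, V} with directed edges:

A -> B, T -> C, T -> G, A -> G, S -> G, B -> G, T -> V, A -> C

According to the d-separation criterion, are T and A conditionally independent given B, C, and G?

No

We examine all 3 paths between T and A:
  1. T → G ← A — G:collider[open] ⇒ active
  2. T → G ← B ← A — G:collider[open]; B:chain[blocks] ⇒ blocked
  3. T → C ← A — C:collider[open] ⇒ active
Since the path T → G ← A is active, T and A are not d-separated given {B, C, G}.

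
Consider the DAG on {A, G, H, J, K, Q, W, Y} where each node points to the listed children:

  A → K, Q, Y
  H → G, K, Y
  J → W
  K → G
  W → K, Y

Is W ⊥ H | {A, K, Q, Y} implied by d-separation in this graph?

6 paths connect W and H; each must be blocked for d-separation to hold:
Path 1: W → Y ← H
  Y is a collider and Y is conditioned on, which opens it — no node blocks this path, so it is active.
Path 2: W → Y ← A → K → G ← H
  A is a fork here and A is conditioned on, so the path is blocked at A.
Path 3: W → Y ← A → K ← H
  A is a fork here and A is conditioned on, so the path is blocked at A.
Path 4: W → K → G ← H
  K is a chain here and K is conditioned on, so the path is blocked at K.
Path 5: W → K ← H
  K is a collider and K is conditioned on, which opens it — no node blocks this path, so it is active.
Path 6: W → K ← A → Y ← H
  A is a fork here and A is conditioned on, so the path is blocked at A.
Because an active path exists, W and H are not d-separated.

No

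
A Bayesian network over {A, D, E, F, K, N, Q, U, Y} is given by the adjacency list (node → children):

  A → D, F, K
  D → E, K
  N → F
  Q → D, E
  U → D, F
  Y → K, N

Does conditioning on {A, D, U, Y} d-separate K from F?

Yes

5 paths connect K and F; each must be blocked for d-separation to hold:
Path 1: K ← A → D ← U → F
  A is a fork here and A is conditioned on, so the path is blocked at A.
Path 2: K ← A → F
  A is a fork here and A is conditioned on, so the path is blocked at A.
Path 3: K ← Y → N → F
  Y is a fork here and Y is conditioned on, so the path is blocked at Y.
Path 4: K ← D ← A → F
  D is a chain here and D is conditioned on, so the path is blocked at D.
Path 5: K ← D ← U → F
  D is a chain here and D is conditioned on, so the path is blocked at D.
Every path is blocked, so K and F are d-separated given {A, D, U, Y}.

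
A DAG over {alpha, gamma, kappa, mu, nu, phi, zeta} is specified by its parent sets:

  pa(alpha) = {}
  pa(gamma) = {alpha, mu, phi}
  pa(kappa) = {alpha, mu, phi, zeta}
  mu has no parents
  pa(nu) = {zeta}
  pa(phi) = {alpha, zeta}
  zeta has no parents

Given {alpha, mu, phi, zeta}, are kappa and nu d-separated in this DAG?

6 paths connect kappa and nu; each must be blocked for d-separation to hold:
Path 1: kappa ← alpha → gamma ← phi ← zeta → nu
  alpha is a fork here and alpha is conditioned on, so the path is blocked at alpha.
Path 2: kappa ← alpha → phi ← zeta → nu
  alpha is a fork here and alpha is conditioned on, so the path is blocked at alpha.
Path 3: kappa ← phi ← zeta → nu
  phi is a chain here and phi is conditioned on, so the path is blocked at phi.
Path 4: kappa ← mu → gamma ← alpha → phi ← zeta → nu
  mu is a fork here and mu is conditioned on, so the path is blocked at mu.
Path 5: kappa ← mu → gamma ← phi ← zeta → nu
  mu is a fork here and mu is conditioned on, so the path is blocked at mu.
Path 6: kappa ← zeta → nu
  zeta is a fork here and zeta is conditioned on, so the path is blocked at zeta.
Since every path is blocked, d-separation holds.

Yes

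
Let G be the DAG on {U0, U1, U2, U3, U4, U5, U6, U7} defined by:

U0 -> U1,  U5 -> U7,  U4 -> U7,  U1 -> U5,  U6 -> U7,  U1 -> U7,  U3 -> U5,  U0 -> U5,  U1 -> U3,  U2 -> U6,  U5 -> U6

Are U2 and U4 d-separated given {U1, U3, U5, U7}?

There are 5 undirected paths between U2 and U4; checking each against the conditioning set {U1, U3, U5, U7}:
Path 1: U2 → U6 ← U5 ← U1 → U7 ← U4
  U5 is a chain here and U5 is conditioned on, so the path is blocked at U5.
Path 2: U2 → U6 ← U5 ← U0 → U1 → U7 ← U4
  U5 is a chain here and U5 is conditioned on, so the path is blocked at U5.
Path 3: U2 → U6 ← U5 ← U3 ← U1 → U7 ← U4
  U5 is a chain here and U5 is conditioned on, so the path is blocked at U5.
Path 4: U2 → U6 ← U5 → U7 ← U4
  U5 is a fork here and U5 is conditioned on, so the path is blocked at U5.
Path 5: U2 → U6 → U7 ← U4
  U6 is a chain and U6 is not conditioned on; U7 is a collider and U7 is conditioned on, which opens it — no node blocks this path, so it is active.
At least one path is unblocked, so d-separation fails.

No — U2 and U4 are not d-separated given {U1, U3, U5, U7}.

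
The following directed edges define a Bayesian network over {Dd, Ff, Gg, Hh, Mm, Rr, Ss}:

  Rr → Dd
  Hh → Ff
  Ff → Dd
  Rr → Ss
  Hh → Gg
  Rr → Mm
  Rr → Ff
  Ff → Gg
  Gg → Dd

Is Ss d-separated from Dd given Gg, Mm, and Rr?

Yes

4 paths connect Ss and Dd; each must be blocked for d-separation to hold:
Path 1: Ss ← Rr → Ff ← Hh → Gg → Dd
  Rr is a fork here and Rr is conditioned on, so the path is blocked at Rr.
Path 2: Ss ← Rr → Ff → Gg → Dd
  Rr is a fork here and Rr is conditioned on, so the path is blocked at Rr.
Path 3: Ss ← Rr → Ff → Dd
  Rr is a fork here and Rr is conditioned on, so the path is blocked at Rr.
Path 4: Ss ← Rr → Dd
  Rr is a fork here and Rr is conditioned on, so the path is blocked at Rr.
All paths are blocked; Ss ⊥ Dd | {Gg, Mm, Rr} holds.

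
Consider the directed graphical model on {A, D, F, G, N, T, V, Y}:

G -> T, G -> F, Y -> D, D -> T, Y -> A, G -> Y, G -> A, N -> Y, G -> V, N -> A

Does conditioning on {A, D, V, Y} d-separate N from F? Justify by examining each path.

Enumerating the 6 paths from N to F and testing each for blocking by {A, D, V, Y}:
Path 1: N → A ← G → F
  A is a collider and A is conditioned on, which opens it; G is a fork and G is not conditioned on — no node blocks this path, so it is active.
Path 2: N → A ← Y → D → T ← G → F
  Y is a fork here and Y is conditioned on, so the path is blocked at Y.
Path 3: N → A ← Y ← G → F
  Y is a chain here and Y is conditioned on, so the path is blocked at Y.
Path 4: N → Y → A ← G → F
  Y is a chain here and Y is conditioned on, so the path is blocked at Y.
Path 5: N → Y → D → T ← G → F
  Y is a chain here and Y is conditioned on, so the path is blocked at Y.
Path 6: N → Y ← G → F
  Y is a collider and Y is conditioned on, which opens it; G is a fork and G is not conditioned on — no node blocks this path, so it is active.
Since the path N → A ← G → F is active, N and F are not d-separated given {A, D, V, Y}.

No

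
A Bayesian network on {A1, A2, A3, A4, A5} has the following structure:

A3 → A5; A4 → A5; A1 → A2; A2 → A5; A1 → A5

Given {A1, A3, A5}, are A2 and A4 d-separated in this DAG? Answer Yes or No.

We examine all 2 paths between A2 and A4:
  1. A2 ← A1 → A5 ← A4 — A1:fork[blocks]; A5:collider[open] ⇒ blocked
  2. A2 → A5 ← A4 — A5:collider[open] ⇒ active
Since the path A2 → A5 ← A4 is active, A2 and A4 are not d-separated given {A1, A3, A5}.

No — A2 and A4 are not d-separated given {A1, A3, A5}.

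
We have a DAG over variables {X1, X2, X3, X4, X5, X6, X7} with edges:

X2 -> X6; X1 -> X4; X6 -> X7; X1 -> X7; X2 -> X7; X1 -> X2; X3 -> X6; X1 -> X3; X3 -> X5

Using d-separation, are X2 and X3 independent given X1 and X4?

Yes

6 paths connect X2 and X3; each must be blocked for d-separation to hold:
  1. X2 ← X1 → X7 ← X6 ← X3 — X1:fork[blocks]; X7:collider[blocks]; X6:chain[open] ⇒ blocked
  2. X2 ← X1 → X3 — X1:fork[blocks] ⇒ blocked
  3. X2 → X7 ← X1 → X3 — X7:collider[blocks]; X1:fork[blocks] ⇒ blocked
  4. X2 → X7 ← X6 ← X3 — X7:collider[blocks]; X6:chain[open] ⇒ blocked
  5. X2 → X6 → X7 ← X1 → X3 — X6:chain[open]; X7:collider[blocks]; X1:fork[blocks] ⇒ blocked
  6. X2 → X6 ← X3 — X6:collider[blocks] ⇒ blocked
All paths are blocked; X2 ⊥ X3 | {X1, X4} holds.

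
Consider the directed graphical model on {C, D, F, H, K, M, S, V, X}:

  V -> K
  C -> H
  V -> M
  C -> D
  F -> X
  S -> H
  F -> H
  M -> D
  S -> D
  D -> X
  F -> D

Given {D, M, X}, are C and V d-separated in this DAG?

4 paths connect C and V; each must be blocked for d-separation to hold:
Path 1: C → H ← S → D ← M ← V
  H is a collider here and neither H nor any of its descendants is conditioned on, so the collider stays closed — the path is blocked at H.
Path 2: C → H ← F → D ← M ← V
  H is a collider here and neither H nor any of its descendants is conditioned on, so the collider stays closed — the path is blocked at H.
Path 3: C → H ← F → X ← D ← M ← V
  H is a collider here and neither H nor any of its descendants is conditioned on, so the collider stays closed — the path is blocked at H.
Path 4: C → D ← M ← V
  M is a chain here and M is conditioned on, so the path is blocked at M.
Since every path is blocked, d-separation holds.

Yes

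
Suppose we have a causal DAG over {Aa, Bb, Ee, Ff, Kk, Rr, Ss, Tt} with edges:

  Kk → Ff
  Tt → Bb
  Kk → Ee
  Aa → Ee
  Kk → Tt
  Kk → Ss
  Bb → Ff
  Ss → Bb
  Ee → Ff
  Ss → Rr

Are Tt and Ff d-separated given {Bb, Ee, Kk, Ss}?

Enumerating the 6 paths from Tt to Ff and testing each for blocking by {Bb, Ee, Kk, Ss}:
Path 1: Tt ← Kk → Ff
  Kk is a fork here and Kk is conditioned on, so the path is blocked at Kk.
Path 2: Tt ← Kk → Ss → Bb → Ff
  Kk is a fork here and Kk is conditioned on, so the path is blocked at Kk.
Path 3: Tt ← Kk → Ee → Ff
  Kk is a fork here and Kk is conditioned on, so the path is blocked at Kk.
Path 4: Tt → Bb → Ff
  Bb is a chain here and Bb is conditioned on, so the path is blocked at Bb.
Path 5: Tt → Bb ← Ss ← Kk → Ff
  Ss is a chain here and Ss is conditioned on, so the path is blocked at Ss.
Path 6: Tt → Bb ← Ss ← Kk → Ee → Ff
  Ss is a chain here and Ss is conditioned on, so the path is blocked at Ss.
All paths are blocked; Tt ⊥ Ff | {Bb, Ee, Kk, Ss} holds.

Yes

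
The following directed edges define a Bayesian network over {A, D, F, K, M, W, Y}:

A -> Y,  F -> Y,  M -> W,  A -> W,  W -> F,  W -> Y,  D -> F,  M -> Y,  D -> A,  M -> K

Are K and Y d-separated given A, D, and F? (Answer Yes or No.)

No

6 paths connect K and Y; each must be blocked for d-separation to hold:
Path 1: K ← M → W → F ← D → A → Y
  D is a fork here and D is conditioned on, so the path is blocked at D.
Path 2: K ← M → W → F → Y
  F is a chain here and F is conditioned on, so the path is blocked at F.
Path 3: K ← M → W → Y
  M is a fork and M is not conditioned on; W is a chain and W is not conditioned on — no node blocks this path, so it is active.
Path 4: K ← M → W ← A ← D → F → Y
  A is a chain here and A is conditioned on, so the path is blocked at A.
Path 5: K ← M → W ← A → Y
  A is a fork here and A is conditioned on, so the path is blocked at A.
Path 6: K ← M → Y
  M is a fork and M is not conditioned on — no node blocks this path, so it is active.
Because an active path exists, K and Y are not d-separated.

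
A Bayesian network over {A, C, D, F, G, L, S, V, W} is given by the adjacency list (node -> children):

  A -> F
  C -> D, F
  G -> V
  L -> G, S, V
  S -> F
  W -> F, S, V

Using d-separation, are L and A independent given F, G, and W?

Enumerating the 6 paths from L to A and testing each for blocking by {F, G, W}:
Path 1: L → G → V ← W → F ← A
  G is a chain here and G is conditioned on, so the path is blocked at G.
Path 2: L → G → V ← W → S → F ← A
  G is a chain here and G is conditioned on, so the path is blocked at G.
Path 3: L → V ← W → F ← A
  V is a collider here and neither V nor any of its descendants is conditioned on, so the collider stays closed — the path is blocked at V.
Path 4: L → V ← W → S → F ← A
  V is a collider here and neither V nor any of its descendants is conditioned on, so the collider stays closed — the path is blocked at V.
Path 5: L → S ← W → F ← A
  W is a fork here and W is conditioned on, so the path is blocked at W.
Path 6: L → S → F ← A
  S is a chain and S is not conditioned on; F is a collider and F is conditioned on, which opens it — no node blocks this path, so it is active.
At least one path is unblocked, so d-separation fails.

No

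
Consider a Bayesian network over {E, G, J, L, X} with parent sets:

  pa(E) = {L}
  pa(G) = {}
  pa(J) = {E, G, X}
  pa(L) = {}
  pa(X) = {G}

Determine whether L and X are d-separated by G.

Yes

There are 2 undirected paths between L and X; checking each against the conditioning set {G}:
Path 1: L → E → J ← X
  J is a collider here and neither J nor any of its descendants is conditioned on, so the collider stays closed — the path is blocked at J.
Path 2: L → E → J ← G → X
  J is a collider here and neither J nor any of its descendants is conditioned on, so the collider stays closed — the path is blocked at J.
All paths are blocked; L ⊥ X | {G} holds.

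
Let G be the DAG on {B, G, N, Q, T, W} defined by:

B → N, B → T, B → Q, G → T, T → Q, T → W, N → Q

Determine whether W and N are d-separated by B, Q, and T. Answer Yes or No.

4 paths connect W and N; each must be blocked for d-separation to hold:
Path 1: W ← T ← B → N
  T is a chain here and T is conditioned on, so the path is blocked at T.
Path 2: W ← T ← B → Q ← N
  T is a chain here and T is conditioned on, so the path is blocked at T.
Path 3: W ← T → Q ← N
  T is a fork here and T is conditioned on, so the path is blocked at T.
Path 4: W ← T → Q ← B → N
  T is a fork here and T is conditioned on, so the path is blocked at T.
Since every path is blocked, d-separation holds.

Yes — W and N are d-separated given {B, Q, T}.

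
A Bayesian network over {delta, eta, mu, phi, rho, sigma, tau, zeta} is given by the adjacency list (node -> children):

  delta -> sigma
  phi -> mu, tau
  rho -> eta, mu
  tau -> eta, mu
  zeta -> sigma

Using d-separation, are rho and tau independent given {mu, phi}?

No

3 paths connect rho and tau; each must be blocked for d-separation to hold:
  1. rho → mu ← phi → tau — mu:collider[open]; phi:fork[blocks] ⇒ blocked
  2. rho → mu ← tau — mu:collider[open] ⇒ active
  3. rho → eta ← tau — eta:collider[blocks] ⇒ blocked
At least one path is unblocked, so d-separation fails.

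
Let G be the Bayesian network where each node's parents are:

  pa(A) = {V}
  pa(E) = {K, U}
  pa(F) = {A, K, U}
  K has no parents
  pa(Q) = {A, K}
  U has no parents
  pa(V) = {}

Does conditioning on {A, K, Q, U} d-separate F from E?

Yes

We examine all 3 paths between F and E:
Path 1: F ← K → E
  K is a fork here and K is conditioned on, so the path is blocked at K.
Path 2: F ← A → Q ← K → E
  A is a fork here and A is conditioned on, so the path is blocked at A.
Path 3: F ← U → E
  U is a fork here and U is conditioned on, so the path is blocked at U.
Every path is blocked, so F and E are d-separated given {A, K, Q, U}.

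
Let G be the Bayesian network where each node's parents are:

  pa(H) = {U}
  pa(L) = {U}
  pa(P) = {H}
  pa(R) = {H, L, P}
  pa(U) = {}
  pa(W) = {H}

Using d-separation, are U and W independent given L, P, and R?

No — U and W are not d-separated given {L, P, R}.

We examine all 3 paths between U and W:
Path 1: U → H → W
  H is a chain and H is not conditioned on — no node blocks this path, so it is active.
Path 2: U → L → R ← P ← H → W
  L is a chain here and L is conditioned on, so the path is blocked at L.
Path 3: U → L → R ← H → W
  L is a chain here and L is conditioned on, so the path is blocked at L.
At least one path is unblocked, so d-separation fails.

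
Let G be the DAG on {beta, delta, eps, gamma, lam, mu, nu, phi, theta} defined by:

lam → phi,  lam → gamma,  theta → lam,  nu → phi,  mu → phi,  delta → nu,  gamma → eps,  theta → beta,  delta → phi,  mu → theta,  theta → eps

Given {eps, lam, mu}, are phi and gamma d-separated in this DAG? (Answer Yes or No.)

Yes

We examine all 4 paths between phi and gamma:
Path 1: phi ← lam → gamma
  lam is a fork here and lam is conditioned on, so the path is blocked at lam.
Path 2: phi ← lam ← theta → eps ← gamma
  lam is a chain here and lam is conditioned on, so the path is blocked at lam.
Path 3: phi ← mu → theta → eps ← gamma
  mu is a fork here and mu is conditioned on, so the path is blocked at mu.
Path 4: phi ← mu → theta → lam → gamma
  mu is a fork here and mu is conditioned on, so the path is blocked at mu.
All paths are blocked; phi ⊥ gamma | {eps, lam, mu} holds.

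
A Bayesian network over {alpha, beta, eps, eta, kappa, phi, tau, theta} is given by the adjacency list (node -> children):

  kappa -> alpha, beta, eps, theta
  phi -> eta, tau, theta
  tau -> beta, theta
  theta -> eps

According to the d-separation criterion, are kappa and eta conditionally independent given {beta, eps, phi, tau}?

Enumerating the 6 paths from kappa to eta and testing each for blocking by {beta, eps, phi, tau}:
Path 1: kappa → beta ← tau ← phi → eta
  tau is a chain here and tau is conditioned on, so the path is blocked at tau.
Path 2: kappa → beta ← tau → theta ← phi → eta
  tau is a fork here and tau is conditioned on, so the path is blocked at tau.
Path 3: kappa → theta ← phi → eta
  phi is a fork here and phi is conditioned on, so the path is blocked at phi.
Path 4: kappa → theta ← tau ← phi → eta
  tau is a chain here and tau is conditioned on, so the path is blocked at tau.
Path 5: kappa → eps ← theta ← phi → eta
  phi is a fork here and phi is conditioned on, so the path is blocked at phi.
Path 6: kappa → eps ← theta ← tau ← phi → eta
  tau is a chain here and tau is conditioned on, so the path is blocked at tau.
Since every path is blocked, d-separation holds.

Yes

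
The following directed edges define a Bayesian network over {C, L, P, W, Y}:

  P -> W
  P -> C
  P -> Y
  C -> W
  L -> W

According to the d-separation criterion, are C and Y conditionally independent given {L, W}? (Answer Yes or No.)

2 paths connect C and Y; each must be blocked for d-separation to hold:
  1. C ← P → Y — P:fork[open] ⇒ active
  2. C → W ← P → Y — W:collider[open]; P:fork[open] ⇒ active
Because an active path exists, C and Y are not d-separated.

No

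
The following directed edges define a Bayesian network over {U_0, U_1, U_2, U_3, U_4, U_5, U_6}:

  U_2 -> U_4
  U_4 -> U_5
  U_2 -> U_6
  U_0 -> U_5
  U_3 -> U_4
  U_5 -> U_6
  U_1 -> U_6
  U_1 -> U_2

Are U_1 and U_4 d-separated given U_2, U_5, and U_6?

4 paths connect U_1 and U_4; each must be blocked for d-separation to hold:
Path 1: U_1 → U_6 ← U_5 ← U_4
  U_5 is a chain here and U_5 is conditioned on, so the path is blocked at U_5.
Path 2: U_1 → U_6 ← U_2 → U_4
  U_2 is a fork here and U_2 is conditioned on, so the path is blocked at U_2.
Path 3: U_1 → U_2 → U_6 ← U_5 ← U_4
  U_2 is a chain here and U_2 is conditioned on, so the path is blocked at U_2.
Path 4: U_1 → U_2 → U_4
  U_2 is a chain here and U_2 is conditioned on, so the path is blocked at U_2.
Every path is blocked, so U_1 and U_4 are d-separated given {U_2, U_5, U_6}.

Yes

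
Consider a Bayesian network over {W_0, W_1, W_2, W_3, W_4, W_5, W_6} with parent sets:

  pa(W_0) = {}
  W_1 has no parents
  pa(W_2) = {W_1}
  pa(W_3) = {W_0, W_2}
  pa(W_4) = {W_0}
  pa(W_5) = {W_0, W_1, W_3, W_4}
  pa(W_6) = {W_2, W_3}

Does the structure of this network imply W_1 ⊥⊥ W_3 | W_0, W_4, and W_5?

No

There are 5 undirected paths between W_1 and W_3; checking each against the conditioning set {W_0, W_4, W_5}:
Path 1: W_1 → W_5 ← W_3
  W_5 is a collider and W_5 is conditioned on, which opens it — no node blocks this path, so it is active.
Path 2: W_1 → W_5 ← W_0 → W_3
  W_0 is a fork here and W_0 is conditioned on, so the path is blocked at W_0.
Path 3: W_1 → W_5 ← W_4 ← W_0 → W_3
  W_4 is a chain here and W_4 is conditioned on, so the path is blocked at W_4.
Path 4: W_1 → W_2 → W_6 ← W_3
  W_6 is a collider here and neither W_6 nor any of its descendants is conditioned on, so the collider stays closed — the path is blocked at W_6.
Path 5: W_1 → W_2 → W_3
  W_2 is a chain and W_2 is not conditioned on — no node blocks this path, so it is active.
At least one path is unblocked, so d-separation fails.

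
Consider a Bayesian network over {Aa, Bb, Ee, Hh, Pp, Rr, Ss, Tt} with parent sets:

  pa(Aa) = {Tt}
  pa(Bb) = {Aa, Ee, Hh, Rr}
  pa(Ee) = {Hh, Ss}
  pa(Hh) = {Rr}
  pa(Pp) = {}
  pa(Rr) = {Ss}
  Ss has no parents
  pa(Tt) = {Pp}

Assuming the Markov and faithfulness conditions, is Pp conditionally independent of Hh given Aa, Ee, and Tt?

Yes

Enumerating the 5 paths from Pp to Hh and testing each for blocking by {Aa, Ee, Tt}:
Path 1: Pp → Tt → Aa → Bb ← Rr ← Ss → Ee ← Hh
  Tt is a chain here and Tt is conditioned on, so the path is blocked at Tt.
Path 2: Pp → Tt → Aa → Bb ← Rr → Hh
  Tt is a chain here and Tt is conditioned on, so the path is blocked at Tt.
Path 3: Pp → Tt → Aa → Bb ← Ee ← Ss → Rr → Hh
  Tt is a chain here and Tt is conditioned on, so the path is blocked at Tt.
Path 4: Pp → Tt → Aa → Bb ← Ee ← Hh
  Tt is a chain here and Tt is conditioned on, so the path is blocked at Tt.
Path 5: Pp → Tt → Aa → Bb ← Hh
  Tt is a chain here and Tt is conditioned on, so the path is blocked at Tt.
All paths are blocked; Pp ⊥ Hh | {Aa, Ee, Tt} holds.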